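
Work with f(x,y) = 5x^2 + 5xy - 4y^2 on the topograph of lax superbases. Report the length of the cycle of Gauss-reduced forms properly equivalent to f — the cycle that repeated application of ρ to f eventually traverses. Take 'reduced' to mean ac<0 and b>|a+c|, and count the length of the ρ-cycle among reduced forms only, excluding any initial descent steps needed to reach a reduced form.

D = 105, ⌊√D⌋ = 10
river: ρ → (-4,3,6)
river: ρ → (6,9,-1)
river: ρ → (-1,9,6)
river: ρ → (6,3,-4)
river: ρ → (-4,5,5)
river: ρ → (5,5,-4)
ρ-cycle length = 6 (tail of 0 descent steps not counted)

6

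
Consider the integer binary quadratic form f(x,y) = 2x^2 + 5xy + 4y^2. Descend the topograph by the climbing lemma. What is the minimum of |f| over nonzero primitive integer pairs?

translate: b→1 (≡5 mod 4), so (2,5,4)→(2,1,1)
flip: (2,1,1)→(1,-1,2)
translate: b→1 (≡-1 mod 2), so (1,-1,2)→(1,1,2)
reduced (well bottom): (1,1,2) with a≤c, −a<b≤a
well minimum = a = 1

1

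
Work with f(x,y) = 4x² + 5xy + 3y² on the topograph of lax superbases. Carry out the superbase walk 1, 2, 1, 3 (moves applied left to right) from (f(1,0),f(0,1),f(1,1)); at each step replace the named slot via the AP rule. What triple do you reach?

start (4,3,12) = (f(1,0),f(0,1),f(1,1))
replace slot 1: 2·(3+12) − 4 = 26 → (26,3,12)
replace slot 2: 2·(26+12) − 3 = 73 → (26,73,12)
replace slot 1: 2·(73+12) − 26 = 144 → (144,73,12)
replace slot 3: 2·(144+73) − 12 = 422 → (144,73,422)

144,73,422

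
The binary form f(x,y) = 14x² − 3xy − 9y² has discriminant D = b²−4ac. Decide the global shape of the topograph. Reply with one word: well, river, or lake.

D = b²−4ac = (-3)² − 4·14·(-9) = 513
D > 0 non-square ⇒ indefinite ⇒ periodic river

river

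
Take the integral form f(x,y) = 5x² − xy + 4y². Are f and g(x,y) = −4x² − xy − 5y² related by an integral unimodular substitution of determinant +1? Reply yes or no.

D₁ = -79, D₂ = -79
f: flip: (5,-1,4)→(4,1,5)
f: reduced (well bottom): (4,1,5) with a≤c, −a<b≤a
g is negative-definite; reduce −g:
−g: reduced (well bottom): (4,1,5) with a≤c, −a<b≤a
flip sign back: reduced form of g is (-4,-1,-5)
reduced forms (4, 1, 5) vs (-4, -1, -5) ⇒ inequivalent

no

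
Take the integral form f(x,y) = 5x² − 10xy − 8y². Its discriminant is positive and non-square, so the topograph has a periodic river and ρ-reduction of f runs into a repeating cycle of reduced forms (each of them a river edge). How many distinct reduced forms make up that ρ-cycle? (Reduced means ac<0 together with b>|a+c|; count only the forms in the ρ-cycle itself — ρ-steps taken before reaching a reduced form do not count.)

D = 260, ⌊√D⌋ = 16
descent: ρ → (-8,10,5)  [lands on river]
river: ρ → (5,10,-8)
river: ρ → (-8,6,7)
river: ρ → (7,8,-7)
river: ρ → (-7,6,8)
river: ρ → (8,10,-5)
river: ρ → (-5,10,8)
river: ρ → (8,6,-7)
river: ρ → (-7,8,7)
river: ρ → (7,6,-8)
ρ-cycle length = 10 (tail of 1 descent step not counted)

10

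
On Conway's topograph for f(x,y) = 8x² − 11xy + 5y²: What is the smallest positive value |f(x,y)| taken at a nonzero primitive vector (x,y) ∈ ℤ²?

translate: b→5 (≡-11 mod 16), so (8,-11,5)→(8,5,2)
flip: (8,5,2)→(2,-5,8)
translate: b→-1 (≡-5 mod 4), so (2,-5,8)→(2,-1,5)
reduced (well bottom): (2,-1,5) with a≤c, −a<b≤a
well minimum = a = 2

2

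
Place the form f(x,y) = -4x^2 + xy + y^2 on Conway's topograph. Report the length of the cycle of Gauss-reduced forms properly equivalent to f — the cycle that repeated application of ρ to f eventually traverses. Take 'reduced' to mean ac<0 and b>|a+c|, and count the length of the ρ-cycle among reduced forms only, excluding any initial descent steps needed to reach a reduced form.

D = 17, ⌊√D⌋ = 4
descent: ρ → (1,3,-2)  [lands on river]
river: ρ → (-2,1,2)
river: ρ → (2,3,-1)
river: ρ → (-1,3,2)
river: ρ → (2,1,-2)
river: ρ → (-2,3,1)
ρ-cycle length = 6 (tail of 1 descent step not counted)

6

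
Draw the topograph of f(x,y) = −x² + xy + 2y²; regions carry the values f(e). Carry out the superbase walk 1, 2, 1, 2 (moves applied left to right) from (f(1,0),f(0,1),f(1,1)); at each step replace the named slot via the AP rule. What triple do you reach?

start (-1,2,2) = (f(1,0),f(0,1),f(1,1))
replace slot 1: 2·(2+2) − (-1) = 9 → (9,2,2)
replace slot 2: 2·(9+2) − 2 = 20 → (9,20,2)
replace slot 1: 2·(20+2) − 9 = 35 → (35,20,2)
replace slot 2: 2·(35+2) − 20 = 54 → (35,54,2)

35,54,2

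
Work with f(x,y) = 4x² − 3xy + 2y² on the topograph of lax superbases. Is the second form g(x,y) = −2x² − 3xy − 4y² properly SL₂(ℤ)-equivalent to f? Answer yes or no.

D₁ = -23, D₂ = -23
f: flip: (4,-3,2)→(2,3,4)
f: translate: b→-1 (≡3 mod 4), so (2,3,4)→(2,-1,3)
f: reduced (well bottom): (2,-1,3) with a≤c, −a<b≤a
g is negative-definite; reduce −g:
−g: translate: b→-1 (≡3 mod 4), so (2,3,4)→(2,-1,3)
−g: reduced (well bottom): (2,-1,3) with a≤c, −a<b≤a
flip sign back: reduced form of g is (-2,1,-3)
reduced forms (2, -1, 3) vs (-2, 1, -3) ⇒ inequivalent

no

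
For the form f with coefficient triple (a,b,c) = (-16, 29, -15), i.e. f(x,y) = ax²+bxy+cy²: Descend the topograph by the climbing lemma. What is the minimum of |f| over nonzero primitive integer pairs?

translate: b→3 (≡-29 mod 32), so (16,-29,15)→(16,3,2)
flip: (16,3,2)→(2,-3,16)
translate: b→1 (≡-3 mod 4), so (2,-3,16)→(2,1,15)
reduced (well bottom): (2,1,15) with a≤c, −a<b≤a
well minimum |f| = |-2| = 2 (negative-definite)

2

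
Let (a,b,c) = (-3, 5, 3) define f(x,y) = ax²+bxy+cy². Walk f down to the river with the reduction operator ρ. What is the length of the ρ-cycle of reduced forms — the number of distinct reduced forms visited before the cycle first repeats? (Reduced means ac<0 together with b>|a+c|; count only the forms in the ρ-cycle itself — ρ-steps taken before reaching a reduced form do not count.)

D = 61, ⌊√D⌋ = 7
river: ρ → (3,7,-1)
river: ρ → (-1,7,3)
river: ρ → (3,5,-3)
river: ρ → (-3,7,1)
river: ρ → (1,7,-3)
river: ρ → (-3,5,3)
ρ-cycle length = 6 (tail of 0 descent steps not counted)

6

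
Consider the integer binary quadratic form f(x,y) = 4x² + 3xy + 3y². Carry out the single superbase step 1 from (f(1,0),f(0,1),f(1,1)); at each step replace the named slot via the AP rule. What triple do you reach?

start (4,3,10) = (f(1,0),f(0,1),f(1,1))
replace slot 1: 2·(3+10) − 4 = 22 → (22,3,10)

22,3,10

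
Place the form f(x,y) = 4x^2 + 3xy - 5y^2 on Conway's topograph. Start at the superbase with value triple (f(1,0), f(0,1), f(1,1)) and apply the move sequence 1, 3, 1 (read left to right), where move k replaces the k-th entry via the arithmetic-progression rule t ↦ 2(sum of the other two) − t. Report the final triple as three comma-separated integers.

start (4,-5,2) = (f(1,0),f(0,1),f(1,1))
replace slot 1: 2·((-5)+2) − 4 = -10 → (-10,-5,2)
replace slot 3: 2·((-10)+(-5)) − 2 = -32 → (-10,-5,-32)
replace slot 1: 2·((-5)+(-32)) − (-10) = -64 → (-64,-5,-32)

-64,-5,-32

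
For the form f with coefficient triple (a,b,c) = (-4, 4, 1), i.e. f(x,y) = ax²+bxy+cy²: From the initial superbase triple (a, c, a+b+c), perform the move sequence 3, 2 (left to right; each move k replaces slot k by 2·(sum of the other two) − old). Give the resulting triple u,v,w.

start (-4,1,1) = (f(1,0),f(0,1),f(1,1))
replace slot 3: 2·((-4)+1) − 1 = -7 → (-4,1,-7)
replace slot 2: 2·((-4)+(-7)) − 1 = -23 → (-4,-23,-7)

-4,-23,-7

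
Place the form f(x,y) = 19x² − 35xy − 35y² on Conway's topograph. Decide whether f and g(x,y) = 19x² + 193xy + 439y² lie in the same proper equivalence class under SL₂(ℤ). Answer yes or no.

D₁ = 3885, D₂ = 3885
river cycle of f (length 8): (-35, 35, 19), (19, 41, -29), (-29, 17, 31), (31, 45, -15), (-15, 45, 31), (31, 17, -29), (-29, 41, 19), (19, 35, -35)
river cycle of g (length 8): (19, 41, -29), (-29, 17, 31), (31, 45, -15), (-15, 45, 31), (31, 17, -29), (-29, 41, 19), (19, 35, -35), (-35, 35, 19)
cycles coincide ⇒ equivalent

yes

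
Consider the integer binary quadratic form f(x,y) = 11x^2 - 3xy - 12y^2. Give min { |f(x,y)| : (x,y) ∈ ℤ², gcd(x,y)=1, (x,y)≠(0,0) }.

descent: ρ → (-12,3,11)  [lands on river]
river: ρ → (11,19,-4)
river: ρ → (-4,21,6)
river: ρ → (6,15,-13)
river: ρ → (-13,11,8)
river: ρ → (8,21,-3)
river: ρ → (-3,21,8)
river: ρ → (8,11,-13)
river: ρ → (-13,15,6)
river: ρ → (6,21,-4)
river: ρ → (-4,19,11)
river: ρ → (11,3,-12)
river: ρ → (-12,21,2)
river: ρ → (2,23,-1)
river: ρ → (-1,23,2)
river: ρ → (2,21,-12)
closes: descent 1, river 16
min |a| on river = 1

1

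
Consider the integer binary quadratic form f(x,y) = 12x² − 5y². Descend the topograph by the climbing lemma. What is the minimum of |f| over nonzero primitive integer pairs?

descent: ρ → (-5,10,7)  [lands on river]
river: ρ → (7,4,-8)
river: ρ → (-8,12,3)
river: ρ → (3,12,-8)
river: ρ → (-8,4,7)
river: ρ → (7,10,-5)
closes: descent 1, river 6
min |a| on river = 3

3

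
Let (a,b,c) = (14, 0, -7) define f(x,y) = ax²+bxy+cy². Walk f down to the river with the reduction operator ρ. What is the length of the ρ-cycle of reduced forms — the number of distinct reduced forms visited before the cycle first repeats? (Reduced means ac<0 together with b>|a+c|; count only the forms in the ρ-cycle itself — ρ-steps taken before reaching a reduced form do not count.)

D = 392, ⌊√D⌋ = 19
descent: ρ → (-7,14,7)  [lands on river]
river: ρ → (7,14,-7)
ρ-cycle length = 2 (tail of 1 descent step not counted)

2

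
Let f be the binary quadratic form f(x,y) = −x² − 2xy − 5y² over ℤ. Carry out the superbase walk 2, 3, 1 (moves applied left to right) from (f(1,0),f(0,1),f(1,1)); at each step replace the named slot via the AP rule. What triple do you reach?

start (-1,-5,-8) = (f(1,0),f(0,1),f(1,1))
replace slot 2: 2·((-1)+(-8)) − (-5) = -13 → (-1,-13,-8)
replace slot 3: 2·((-1)+(-13)) − (-8) = -20 → (-1,-13,-20)
replace slot 1: 2·((-13)+(-20)) − (-1) = -65 → (-65,-13,-20)

-65,-13,-20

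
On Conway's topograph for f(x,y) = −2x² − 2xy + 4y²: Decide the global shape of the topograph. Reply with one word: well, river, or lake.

D = b²−4ac = (-2)² − 4·(-2)·4 = 36
D = 6² is a perfect square ⇒ form factors over ℤ ⇒ lakes

lake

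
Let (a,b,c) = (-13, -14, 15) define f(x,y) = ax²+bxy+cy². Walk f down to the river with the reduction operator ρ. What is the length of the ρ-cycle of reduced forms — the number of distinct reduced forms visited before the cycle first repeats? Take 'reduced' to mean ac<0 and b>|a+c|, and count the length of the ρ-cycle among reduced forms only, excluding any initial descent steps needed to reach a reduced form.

D = 976, ⌊√D⌋ = 31
descent: ρ → (15,14,-13)  [lands on river]
river: ρ → (-13,12,16)
river: ρ → (16,20,-9)
river: ρ → (-9,16,20)
river: ρ → (20,24,-5)
river: ρ → (-5,26,15)
river: ρ → (15,4,-16)
river: ρ → (-16,28,3)
river: ρ → (3,26,-25)
river: ρ → (-25,24,4)
river: ρ → (4,24,-25)
river: ρ → (-25,26,3)
river: ρ → (3,28,-16)
river: ρ → (-16,4,15)
river: ρ → (15,26,-5)
river: ρ → (-5,24,20)
river: ρ → (20,16,-9)
river: ρ → (-9,20,16)
river: ρ → (16,12,-13)
river: ρ → (-13,14,15)
river: ρ → (15,16,-12)
river: ρ → (-12,8,19)
river: ρ → (19,30,-1)
river: ρ → (-1,30,19)
river: ρ → (19,8,-12)
river: ρ → (-12,16,15)
ρ-cycle length = 26 (tail of 1 descent step not counted)

26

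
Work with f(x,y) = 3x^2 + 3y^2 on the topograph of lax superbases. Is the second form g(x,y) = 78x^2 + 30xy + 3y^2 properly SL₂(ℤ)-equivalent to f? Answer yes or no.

D₁ = -36, D₂ = -36
f: reduced (well bottom): (3,0,3) with a≤c, −a<b≤a
g: flip: (78,30,3)→(3,-30,78)
g: translate: b→0 (≡-30 mod 6), so (3,-30,78)→(3,0,3)
g: reduced (well bottom): (3,0,3) with a≤c, −a<b≤a
reduced forms (3, 0, 3) vs (3, 0, 3) ⇒ equivalent

yes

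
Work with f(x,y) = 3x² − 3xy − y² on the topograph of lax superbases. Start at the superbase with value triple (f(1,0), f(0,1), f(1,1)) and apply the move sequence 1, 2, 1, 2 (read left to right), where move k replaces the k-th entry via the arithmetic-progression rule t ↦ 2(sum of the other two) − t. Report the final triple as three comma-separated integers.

start (3,-1,-1) = (f(1,0),f(0,1),f(1,1))
replace slot 1: 2·((-1)+(-1)) − 3 = -7 → (-7,-1,-1)
replace slot 2: 2·((-7)+(-1)) − (-1) = -15 → (-7,-15,-1)
replace slot 1: 2·((-15)+(-1)) − (-7) = -25 → (-25,-15,-1)
replace slot 2: 2·((-25)+(-1)) − (-15) = -37 → (-25,-37,-1)

-25,-37,-1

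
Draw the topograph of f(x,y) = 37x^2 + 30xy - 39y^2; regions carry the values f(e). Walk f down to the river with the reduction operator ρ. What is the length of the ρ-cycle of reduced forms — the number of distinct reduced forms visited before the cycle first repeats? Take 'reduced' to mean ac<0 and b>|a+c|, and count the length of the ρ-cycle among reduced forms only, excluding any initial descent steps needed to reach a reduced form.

D = 6672, ⌊√D⌋ = 81
river: ρ → (-39,48,28)
river: ρ → (28,64,-23)
river: ρ → (-23,74,13)
river: ρ → (13,56,-68)
river: ρ → (-68,80,1)
river: ρ → (1,80,-68)
river: ρ → (-68,56,13)
river: ρ → (13,74,-23)
river: ρ → (-23,64,28)
river: ρ → (28,48,-39)
river: ρ → (-39,30,37)
river: ρ → (37,44,-32)
river: ρ → (-32,20,49)
river: ρ → (49,78,-3)
river: ρ → (-3,78,49)
river: ρ → (49,20,-32)
river: ρ → (-32,44,37)
river: ρ → (37,30,-39)
ρ-cycle length = 18 (tail of 0 descent steps not counted)

18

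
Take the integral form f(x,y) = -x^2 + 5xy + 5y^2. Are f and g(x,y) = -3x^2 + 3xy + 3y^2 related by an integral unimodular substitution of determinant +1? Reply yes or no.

D₁ = 45, D₂ = 45
river cycle of f (length 2): (5, 5, -1), (-1, 5, 5)
river cycle of g (length 2): (3, 3, -3), (-3, 3, 3)
cycles differ ⇒ inequivalent

no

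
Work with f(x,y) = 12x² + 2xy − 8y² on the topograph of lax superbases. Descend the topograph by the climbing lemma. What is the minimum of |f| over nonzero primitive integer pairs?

descent: ρ → (-8,14,6)  [lands on river]
river: ρ → (6,10,-12)
river: ρ → (-12,14,4)
river: ρ → (4,18,-4)
river: ρ → (-4,14,12)
river: ρ → (12,10,-6)
river: ρ → (-6,14,8)
river: ρ → (8,18,-2)
river: ρ → (-2,18,8)
river: ρ → (8,14,-6)
river: ρ → (-6,10,12)
river: ρ → (12,14,-4)
river: ρ → (-4,18,4)
river: ρ → (4,14,-12)
river: ρ → (-12,10,6)
river: ρ → (6,14,-8)
river: ρ → (-8,18,2)
river: ρ → (2,18,-8)
closes: descent 1, river 18
min |a| on river = 2

2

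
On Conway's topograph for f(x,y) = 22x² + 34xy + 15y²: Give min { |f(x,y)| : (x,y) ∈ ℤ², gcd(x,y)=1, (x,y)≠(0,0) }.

translate: b→-10 (≡34 mod 44), so (22,34,15)→(22,-10,3)
flip: (22,-10,3)→(3,10,22)
translate: b→-2 (≡10 mod 6), so (3,10,22)→(3,-2,14)
reduced (well bottom): (3,-2,14) with a≤c, −a<b≤a
well minimum = a = 3

3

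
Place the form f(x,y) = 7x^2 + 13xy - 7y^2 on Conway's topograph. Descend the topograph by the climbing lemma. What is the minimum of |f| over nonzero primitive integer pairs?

river: ρ → (-7,15,5)
river: ρ → (5,15,-7)
river: ρ → (-7,13,7)
river: ρ → (7,15,-5)
river: ρ → (-5,15,7)
river: ρ → (7,13,-7)
closes: descent 0, river 6
min |a| on river = 5

5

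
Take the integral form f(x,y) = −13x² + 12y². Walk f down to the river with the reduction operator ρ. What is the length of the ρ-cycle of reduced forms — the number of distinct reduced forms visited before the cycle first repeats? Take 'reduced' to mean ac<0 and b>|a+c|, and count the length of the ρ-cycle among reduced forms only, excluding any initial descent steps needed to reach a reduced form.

D = 624, ⌊√D⌋ = 24
descent: ρ → (12,24,-1)  [lands on river]
river: ρ → (-1,24,12)
ρ-cycle length = 2 (tail of 1 descent step not counted)

2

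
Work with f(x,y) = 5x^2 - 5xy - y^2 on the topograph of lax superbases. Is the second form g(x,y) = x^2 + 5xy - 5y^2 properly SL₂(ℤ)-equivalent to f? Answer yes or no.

D₁ = 45, D₂ = 45
river cycle of f (length 2): (-1, 5, 5), (5, 5, -1)
river cycle of g (length 2): (-5, 5, 1), (1, 5, -5)
cycles differ ⇒ inequivalent

no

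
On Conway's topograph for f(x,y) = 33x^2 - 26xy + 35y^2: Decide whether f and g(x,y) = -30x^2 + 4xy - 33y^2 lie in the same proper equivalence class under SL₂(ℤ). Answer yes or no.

D₁ = -3944, D₂ = -3944
f: reduced (well bottom): (33,-26,35) with a≤c, −a<b≤a
g is negative-definite; reduce −g:
−g: reduced (well bottom): (30,-4,33) with a≤c, −a<b≤a
flip sign back: reduced form of g is (-30,4,-33)
reduced forms (33, -26, 35) vs (-30, 4, -33) ⇒ inequivalent

no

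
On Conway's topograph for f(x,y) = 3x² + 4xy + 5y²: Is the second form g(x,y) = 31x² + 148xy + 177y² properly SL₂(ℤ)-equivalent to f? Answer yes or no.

D₁ = -44, D₂ = -44
f: translate: b→-2 (≡4 mod 6), so (3,4,5)→(3,-2,4)
f: reduced (well bottom): (3,-2,4) with a≤c, −a<b≤a
g: translate: b→24 (≡148 mod 62), so (31,148,177)→(31,24,5)
g: flip: (31,24,5)→(5,-24,31)
g: translate: b→-4 (≡-24 mod 10), so (5,-24,31)→(5,-4,3)
g: flip: (5,-4,3)→(3,4,5)
g: translate: b→-2 (≡4 mod 6), so (3,4,5)→(3,-2,4)
g: reduced (well bottom): (3,-2,4) with a≤c, −a<b≤a
reduced forms (3, -2, 4) vs (3, -2, 4) ⇒ equivalent

yes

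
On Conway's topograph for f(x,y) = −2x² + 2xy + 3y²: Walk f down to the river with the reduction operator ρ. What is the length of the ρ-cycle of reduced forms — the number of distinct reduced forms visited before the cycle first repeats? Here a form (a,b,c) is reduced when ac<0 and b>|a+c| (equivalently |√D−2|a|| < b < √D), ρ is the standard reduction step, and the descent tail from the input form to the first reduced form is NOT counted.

D = 28, ⌊√D⌋ = 5
river: ρ → (3,4,-1)
river: ρ → (-1,4,3)
river: ρ → (3,2,-2)
river: ρ → (-2,2,3)
ρ-cycle length = 4 (tail of 0 descent steps not counted)

4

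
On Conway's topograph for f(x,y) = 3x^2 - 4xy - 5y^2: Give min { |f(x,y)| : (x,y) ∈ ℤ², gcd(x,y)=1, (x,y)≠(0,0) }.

descent: ρ → (-5,4,3)  [lands on river]
river: ρ → (3,8,-1)
river: ρ → (-1,8,3)
river: ρ → (3,4,-5)
river: ρ → (-5,6,2)
river: ρ → (2,6,-5)
closes: descent 1, river 6
min |a| on river = 1

1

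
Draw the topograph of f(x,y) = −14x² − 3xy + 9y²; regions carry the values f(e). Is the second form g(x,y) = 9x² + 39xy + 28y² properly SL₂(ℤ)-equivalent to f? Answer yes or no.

D₁ = 513, D₂ = 513
river cycle of f (length 16): (9, 21, -2), (-2, 19, 19), (19, 19, -2), (-2, 21, 9), (9, 15, -8), (-8, 17, 7), (7, 11, -14), (-14, 17, 4), (4, 15, -18), (-18, 21, 1), … (6 more)
river cycle of g (length 16): (-2, 19, 19), (19, 19, -2), (-2, 21, 9), (9, 15, -8), (-8, 17, 7), (7, 11, -14), (-14, 17, 4), (4, 15, -18), (-18, 21, 1), (1, 21, -18), … (6 more)
cycles coincide ⇒ equivalent

yes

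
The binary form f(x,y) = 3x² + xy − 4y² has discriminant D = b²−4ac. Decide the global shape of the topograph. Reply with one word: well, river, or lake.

D = b²−4ac = 1² − 4·3·(-4) = 49
D = 7² is a perfect square ⇒ form factors over ℤ ⇒ lakes

lake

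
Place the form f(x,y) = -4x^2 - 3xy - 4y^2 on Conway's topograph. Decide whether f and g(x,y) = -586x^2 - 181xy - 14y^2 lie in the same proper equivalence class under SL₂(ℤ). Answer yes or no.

D₁ = -55, D₂ = -55
f is negative-definite; reduce −f:
−f: reduced (well bottom): (4,3,4) with a≤c, −a<b≤a
flip sign back: reduced form of f is (-4,-3,-4)
g is negative-definite; reduce −g:
−g: flip: (586,181,14)→(14,-181,586)
−g: translate: b→-13 (≡-181 mod 28), so (14,-181,586)→(14,-13,4)
−g: flip: (14,-13,4)→(4,13,14)
−g: translate: b→-3 (≡13 mod 8), so (4,13,14)→(4,-3,4)
−g: flip: (4,-3,4)→(4,3,4)
−g: reduced (well bottom): (4,3,4) with a≤c, −a<b≤a
flip sign back: reduced form of g is (-4,-3,-4)
reduced forms (-4, -3, -4) vs (-4, -3, -4) ⇒ equivalent

yes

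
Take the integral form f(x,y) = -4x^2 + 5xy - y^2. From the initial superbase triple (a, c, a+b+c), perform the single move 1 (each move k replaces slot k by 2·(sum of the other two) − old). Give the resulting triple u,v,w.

start (-4,-1,0) = (f(1,0),f(0,1),f(1,1))
replace slot 1: 2·((-1)+0) − (-4) = 2 → (2,-1,0)

2,-1,0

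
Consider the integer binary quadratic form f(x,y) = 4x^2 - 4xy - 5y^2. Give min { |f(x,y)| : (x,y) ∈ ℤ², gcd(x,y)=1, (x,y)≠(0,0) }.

descent: ρ → (-5,4,4)  [lands on river]
river: ρ → (4,4,-5)
river: ρ → (-5,6,3)
river: ρ → (3,6,-5)
closes: descent 1, river 4
min |a| on river = 3

3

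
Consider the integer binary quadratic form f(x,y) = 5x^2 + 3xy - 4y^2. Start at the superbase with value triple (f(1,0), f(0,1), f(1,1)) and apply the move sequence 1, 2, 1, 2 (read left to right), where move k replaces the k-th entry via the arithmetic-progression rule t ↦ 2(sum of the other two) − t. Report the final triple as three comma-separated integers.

start (5,-4,4) = (f(1,0),f(0,1),f(1,1))
replace slot 1: 2·((-4)+4) − 5 = -5 → (-5,-4,4)
replace slot 2: 2·((-5)+4) − (-4) = 2 → (-5,2,4)
replace slot 1: 2·(2+4) − (-5) = 17 → (17,2,4)
replace slot 2: 2·(17+4) − 2 = 40 → (17,40,4)

17,40,4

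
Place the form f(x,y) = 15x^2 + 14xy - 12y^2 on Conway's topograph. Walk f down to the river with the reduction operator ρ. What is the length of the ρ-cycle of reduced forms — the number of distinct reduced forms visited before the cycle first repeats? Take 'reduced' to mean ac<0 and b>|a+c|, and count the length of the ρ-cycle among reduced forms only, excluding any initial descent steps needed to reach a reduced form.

D = 916, ⌊√D⌋ = 30
river: ρ → (-12,10,17)
river: ρ → (17,24,-5)
river: ρ → (-5,26,12)
river: ρ → (12,22,-9)
river: ρ → (-9,14,20)
river: ρ → (20,26,-3)
river: ρ → (-3,28,11)
river: ρ → (11,16,-15)
river: ρ → (-15,14,12)
river: ρ → (12,10,-17)
river: ρ → (-17,24,5)
river: ρ → (5,26,-12)
river: ρ → (-12,22,9)
river: ρ → (9,14,-20)
river: ρ → (-20,26,3)
river: ρ → (3,28,-11)
river: ρ → (-11,16,15)
river: ρ → (15,14,-12)
ρ-cycle length = 18 (tail of 0 descent steps not counted)

18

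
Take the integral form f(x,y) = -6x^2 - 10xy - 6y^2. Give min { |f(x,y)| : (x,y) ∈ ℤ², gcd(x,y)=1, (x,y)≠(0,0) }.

translate: b→-2 (≡10 mod 12), so (6,10,6)→(6,-2,2)
flip: (6,-2,2)→(2,2,6)
reduced (well bottom): (2,2,6) with a≤c, −a<b≤a
well minimum |f| = |-2| = 2 (negative-definite)

2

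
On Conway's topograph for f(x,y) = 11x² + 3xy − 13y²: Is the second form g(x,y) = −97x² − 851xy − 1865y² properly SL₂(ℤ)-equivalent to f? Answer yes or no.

D₁ = 581, D₂ = 581
river cycle of f (length 8): (-13, 23, 1), (1, 23, -13), (-13, 3, 11), (11, 19, -5), (-5, 21, 7), (7, 21, -5), (-5, 19, 11), (11, 3, -13)
river cycle of g (length 8): (-13, 23, 1), (1, 23, -13), (-13, 3, 11), (11, 19, -5), (-5, 21, 7), (7, 21, -5), (-5, 19, 11), (11, 3, -13)
cycles coincide ⇒ equivalent

yes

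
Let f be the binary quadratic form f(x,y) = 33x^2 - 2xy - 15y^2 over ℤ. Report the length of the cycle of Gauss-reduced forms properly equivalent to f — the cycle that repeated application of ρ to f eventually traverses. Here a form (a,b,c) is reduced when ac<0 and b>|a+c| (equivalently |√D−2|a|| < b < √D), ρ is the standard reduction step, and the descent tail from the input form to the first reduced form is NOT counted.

D = 1984, ⌊√D⌋ = 44
descent: ρ → (-15,32,16)  [lands on river]
river: ρ → (16,32,-15)
river: ρ → (-15,28,20)
river: ρ → (20,12,-23)
river: ρ → (-23,34,9)
river: ρ → (9,38,-15)
river: ρ → (-15,22,25)
river: ρ → (25,28,-12)
river: ρ → (-12,44,1)
river: ρ → (1,44,-12)
river: ρ → (-12,28,25)
river: ρ → (25,22,-15)
river: ρ → (-15,38,9)
river: ρ → (9,34,-23)
river: ρ → (-23,12,20)
river: ρ → (20,28,-15)
ρ-cycle length = 16 (tail of 1 descent step not counted)

16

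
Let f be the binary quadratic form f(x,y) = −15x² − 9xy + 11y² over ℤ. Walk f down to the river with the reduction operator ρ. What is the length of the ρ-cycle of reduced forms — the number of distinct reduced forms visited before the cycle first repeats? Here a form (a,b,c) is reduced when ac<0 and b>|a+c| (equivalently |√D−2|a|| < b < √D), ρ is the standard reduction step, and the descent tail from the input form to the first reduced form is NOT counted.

D = 741, ⌊√D⌋ = 27
descent: ρ → (11,9,-15)  [lands on river]
river: ρ → (-15,21,5)
river: ρ → (5,19,-19)
river: ρ → (-19,19,5)
river: ρ → (5,21,-15)
river: ρ → (-15,9,11)
river: ρ → (11,13,-13)
river: ρ → (-13,13,11)
ρ-cycle length = 8 (tail of 1 descent step not counted)

8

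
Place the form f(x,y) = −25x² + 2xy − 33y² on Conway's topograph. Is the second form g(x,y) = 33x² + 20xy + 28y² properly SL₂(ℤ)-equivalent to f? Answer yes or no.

D₁ = -3296, D₂ = -3296
f is negative-definite; reduce −f:
−f: reduced (well bottom): (25,-2,33) with a≤c, −a<b≤a
flip sign back: reduced form of f is (-25,2,-33)
g: flip: (33,20,28)→(28,-20,33)
g: reduced (well bottom): (28,-20,33) with a≤c, −a<b≤a
reduced forms (-25, 2, -33) vs (28, -20, 33) ⇒ inequivalent

no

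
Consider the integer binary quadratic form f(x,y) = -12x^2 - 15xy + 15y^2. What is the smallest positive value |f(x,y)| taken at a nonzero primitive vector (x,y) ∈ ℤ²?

descent: ρ → (15,15,-12)  [lands on river]
river: ρ → (-12,9,18)
river: ρ → (18,27,-3)
river: ρ → (-3,27,18)
river: ρ → (18,9,-12)
river: ρ → (-12,15,15)
closes: descent 1, river 6
min |a| on river = 3

3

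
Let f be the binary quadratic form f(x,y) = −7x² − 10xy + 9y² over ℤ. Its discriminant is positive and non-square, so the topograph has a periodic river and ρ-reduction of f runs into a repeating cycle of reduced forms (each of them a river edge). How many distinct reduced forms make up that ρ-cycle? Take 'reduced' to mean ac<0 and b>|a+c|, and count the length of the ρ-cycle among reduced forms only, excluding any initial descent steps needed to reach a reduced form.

D = 352, ⌊√D⌋ = 18
descent: ρ → (9,10,-7)  [lands on river]
river: ρ → (-7,18,1)
river: ρ → (1,18,-7)
river: ρ → (-7,10,9)
river: ρ → (9,8,-8)
river: ρ → (-8,8,9)
ρ-cycle length = 6 (tail of 1 descent step not counted)

6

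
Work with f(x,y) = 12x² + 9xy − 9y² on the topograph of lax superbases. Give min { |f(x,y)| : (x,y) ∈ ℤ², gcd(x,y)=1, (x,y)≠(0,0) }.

river: ρ → (-9,9,12)
river: ρ → (12,15,-6)
river: ρ → (-6,21,3)
river: ρ → (3,21,-6)
river: ρ → (-6,15,12)
river: ρ → (12,9,-9)
closes: descent 0, river 6
min |a| on river = 3

3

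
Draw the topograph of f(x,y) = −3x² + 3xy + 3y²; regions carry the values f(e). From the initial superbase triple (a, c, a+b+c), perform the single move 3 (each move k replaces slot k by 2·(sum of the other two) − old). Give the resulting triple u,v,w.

start (-3,3,3) = (f(1,0),f(0,1),f(1,1))
replace slot 3: 2·((-3)+3) − 3 = -3 → (-3,3,-3)

-3,3,-3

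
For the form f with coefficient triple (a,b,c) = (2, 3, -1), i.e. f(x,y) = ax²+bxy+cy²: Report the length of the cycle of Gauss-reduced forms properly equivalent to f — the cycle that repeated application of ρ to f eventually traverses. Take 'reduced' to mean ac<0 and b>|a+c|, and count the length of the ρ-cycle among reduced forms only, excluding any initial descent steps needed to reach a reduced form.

D = 17, ⌊√D⌋ = 4
river: ρ → (-1,3,2)
river: ρ → (2,1,-2)
river: ρ → (-2,3,1)
river: ρ → (1,3,-2)
river: ρ → (-2,1,2)
river: ρ → (2,3,-1)
ρ-cycle length = 6 (tail of 0 descent steps not counted)

6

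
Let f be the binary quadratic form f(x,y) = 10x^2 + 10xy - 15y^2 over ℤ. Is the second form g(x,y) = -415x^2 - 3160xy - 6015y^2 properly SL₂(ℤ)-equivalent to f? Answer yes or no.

D₁ = 700, D₂ = 700
river cycle of f (length 4): (-15, 20, 5), (5, 20, -15), (-15, 10, 10), (10, 10, -15)
river cycle of g (length 4): (-15, 20, 5), (5, 20, -15), (-15, 10, 10), (10, 10, -15)
cycles coincide ⇒ equivalent

yes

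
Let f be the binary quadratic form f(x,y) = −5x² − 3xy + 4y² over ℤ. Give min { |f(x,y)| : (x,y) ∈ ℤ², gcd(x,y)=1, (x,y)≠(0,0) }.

descent: ρ → (4,3,-5)  [lands on river]
river: ρ → (-5,7,2)
river: ρ → (2,9,-1)
river: ρ → (-1,9,2)
river: ρ → (2,7,-5)
river: ρ → (-5,3,4)
river: ρ → (4,5,-4)
river: ρ → (-4,3,5)
river: ρ → (5,7,-2)
river: ρ → (-2,9,1)
river: ρ → (1,9,-2)
river: ρ → (-2,7,5)
river: ρ → (5,3,-4)
river: ρ → (-4,5,4)
closes: descent 1, river 14
min |a| on river = 1

1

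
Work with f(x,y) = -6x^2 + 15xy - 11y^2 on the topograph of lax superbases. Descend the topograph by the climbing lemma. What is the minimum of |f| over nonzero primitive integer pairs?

translate: b→-3 (≡-15 mod 12), so (6,-15,11)→(6,-3,2)
flip: (6,-3,2)→(2,3,6)
translate: b→-1 (≡3 mod 4), so (2,3,6)→(2,-1,5)
reduced (well bottom): (2,-1,5) with a≤c, −a<b≤a
well minimum |f| = |-2| = 2 (negative-definite)

2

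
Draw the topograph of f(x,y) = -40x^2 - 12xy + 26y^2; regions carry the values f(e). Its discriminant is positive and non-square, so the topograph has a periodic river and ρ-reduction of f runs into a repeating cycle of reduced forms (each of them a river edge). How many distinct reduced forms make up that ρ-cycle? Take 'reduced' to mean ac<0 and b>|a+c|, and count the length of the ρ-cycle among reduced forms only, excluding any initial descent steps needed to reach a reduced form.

D = 4304, ⌊√D⌋ = 65
descent: ρ → (26,64,-2)  [lands on river]
river: ρ → (-2,64,26)
river: ρ → (26,40,-26)
river: ρ → (-26,64,2)
river: ρ → (2,64,-26)
river: ρ → (-26,40,26)
ρ-cycle length = 6 (tail of 1 descent step not counted)

6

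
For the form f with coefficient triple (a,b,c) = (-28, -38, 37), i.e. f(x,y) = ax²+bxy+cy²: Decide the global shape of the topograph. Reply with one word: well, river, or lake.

D = b²−4ac = (-38)² − 4·(-28)·37 = 5588
D > 0 non-square ⇒ indefinite ⇒ periodic river

river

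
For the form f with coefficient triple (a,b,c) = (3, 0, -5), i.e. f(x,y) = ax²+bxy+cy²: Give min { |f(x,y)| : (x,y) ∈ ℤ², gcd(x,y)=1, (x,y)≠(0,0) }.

descent: ρ → (-5,0,3)
descent: ρ → (3,6,-2)  [lands on river]
river: ρ → (-2,6,3)
closes: descent 2, river 2
min |a| on river = 2

2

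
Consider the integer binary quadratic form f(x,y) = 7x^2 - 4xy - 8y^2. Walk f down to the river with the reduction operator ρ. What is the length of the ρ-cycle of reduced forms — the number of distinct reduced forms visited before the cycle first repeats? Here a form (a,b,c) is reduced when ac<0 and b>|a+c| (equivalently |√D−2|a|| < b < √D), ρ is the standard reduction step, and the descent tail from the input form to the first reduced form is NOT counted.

D = 240, ⌊√D⌋ = 15
descent: ρ → (-8,4,7)  [lands on river]
river: ρ → (7,10,-5)
river: ρ → (-5,10,7)
river: ρ → (7,4,-8)
river: ρ → (-8,12,3)
river: ρ → (3,12,-8)
ρ-cycle length = 6 (tail of 1 descent step not counted)

6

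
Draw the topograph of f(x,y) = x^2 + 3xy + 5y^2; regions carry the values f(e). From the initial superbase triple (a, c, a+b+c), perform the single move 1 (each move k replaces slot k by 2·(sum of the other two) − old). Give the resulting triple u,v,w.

start (1,5,9) = (f(1,0),f(0,1),f(1,1))
replace slot 1: 2·(5+9) − 1 = 27 → (27,5,9)

27,5,9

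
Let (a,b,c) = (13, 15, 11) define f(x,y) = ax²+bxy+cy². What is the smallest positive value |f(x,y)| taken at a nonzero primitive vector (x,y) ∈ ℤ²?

translate: b→-11 (≡15 mod 26), so (13,15,11)→(13,-11,9)
flip: (13,-11,9)→(9,11,13)
translate: b→-7 (≡11 mod 18), so (9,11,13)→(9,-7,11)
reduced (well bottom): (9,-7,11) with a≤c, −a<b≤a
well minimum = a = 9

9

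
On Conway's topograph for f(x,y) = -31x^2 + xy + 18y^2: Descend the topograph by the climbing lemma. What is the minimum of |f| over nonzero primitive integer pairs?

descent: ρ → (18,35,-14)  [lands on river]
river: ρ → (-14,21,32)
river: ρ → (32,43,-3)
river: ρ → (-3,47,2)
river: ρ → (2,45,-26)
river: ρ → (-26,7,21)
river: ρ → (21,35,-12)
river: ρ → (-12,37,18)
closes: descent 1, river 8
min |a| on river = 2

2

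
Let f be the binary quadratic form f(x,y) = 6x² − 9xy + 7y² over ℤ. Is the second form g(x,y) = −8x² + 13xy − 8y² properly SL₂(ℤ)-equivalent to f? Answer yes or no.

D₁ = -87, D₂ = -87
f: translate: b→3 (≡-9 mod 12), so (6,-9,7)→(6,3,4)
f: flip: (6,3,4)→(4,-3,6)
f: reduced (well bottom): (4,-3,6) with a≤c, −a<b≤a
g is negative-definite; reduce −g:
−g: translate: b→3 (≡-13 mod 16), so (8,-13,8)→(8,3,3)
−g: flip: (8,3,3)→(3,-3,8)
−g: translate: b→3 (≡-3 mod 6), so (3,-3,8)→(3,3,8)
−g: reduced (well bottom): (3,3,8) with a≤c, −a<b≤a
flip sign back: reduced form of g is (-3,-3,-8)
reduced forms (4, -3, 6) vs (-3, -3, -8) ⇒ inequivalent

no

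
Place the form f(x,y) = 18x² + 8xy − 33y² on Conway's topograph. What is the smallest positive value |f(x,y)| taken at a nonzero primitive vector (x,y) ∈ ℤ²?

descent: ρ → (-33,-8,18)
descent: ρ → (18,44,-7)  [lands on river]
river: ρ → (-7,40,30)
river: ρ → (30,20,-17)
river: ρ → (-17,48,2)
river: ρ → (2,48,-17)
river: ρ → (-17,20,30)
river: ρ → (30,40,-7)
river: ρ → (-7,44,18)
river: ρ → (18,28,-23)
river: ρ → (-23,18,23)
river: ρ → (23,28,-18)
river: ρ → (-18,44,7)
river: ρ → (7,40,-30)
river: ρ → (-30,20,17)
river: ρ → (17,48,-2)
river: ρ → (-2,48,17)
river: ρ → (17,20,-30)
river: ρ → (-30,40,7)
river: ρ → (7,44,-18)
river: ρ → (-18,28,23)
river: ρ → (23,18,-23)
river: ρ → (-23,28,18)
closes: descent 2, river 22
min |a| on river = 2

2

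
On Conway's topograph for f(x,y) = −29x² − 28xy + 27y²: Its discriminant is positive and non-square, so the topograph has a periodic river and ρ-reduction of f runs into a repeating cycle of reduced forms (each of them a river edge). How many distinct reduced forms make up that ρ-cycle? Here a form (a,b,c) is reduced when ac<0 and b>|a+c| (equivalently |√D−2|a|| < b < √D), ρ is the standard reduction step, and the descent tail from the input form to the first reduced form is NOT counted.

D = 3916, ⌊√D⌋ = 62
descent: ρ → (27,28,-29)  [lands on river]
river: ρ → (-29,30,26)
river: ρ → (26,22,-33)
river: ρ → (-33,44,15)
river: ρ → (15,46,-30)
river: ρ → (-30,14,31)
river: ρ → (31,48,-13)
river: ρ → (-13,56,15)
river: ρ → (15,34,-46)
river: ρ → (-46,58,3)
river: ρ → (3,62,-6)
river: ρ → (-6,58,23)
river: ρ → (23,34,-30)
river: ρ → (-30,26,27)
ρ-cycle length = 14 (tail of 1 descent step not counted)

14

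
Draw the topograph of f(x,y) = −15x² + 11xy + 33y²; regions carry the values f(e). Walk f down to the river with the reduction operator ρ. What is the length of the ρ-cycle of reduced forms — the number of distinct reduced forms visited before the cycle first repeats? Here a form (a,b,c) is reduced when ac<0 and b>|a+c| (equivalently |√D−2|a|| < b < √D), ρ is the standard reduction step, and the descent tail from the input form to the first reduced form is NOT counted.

D = 2101, ⌊√D⌋ = 45
descent: ρ → (33,-11,-15)
descent: ρ → (-15,41,7)  [lands on river]
river: ρ → (7,43,-9)
river: ρ → (-9,29,35)
river: ρ → (35,41,-3)
river: ρ → (-3,43,21)
river: ρ → (21,41,-5)
river: ρ → (-5,39,29)
river: ρ → (29,19,-15)
ρ-cycle length = 8 (tail of 2 descent steps not counted)

8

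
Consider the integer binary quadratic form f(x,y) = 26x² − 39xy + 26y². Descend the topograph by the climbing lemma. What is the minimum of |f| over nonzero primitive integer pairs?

translate: b→13 (≡-39 mod 52), so (26,-39,26)→(26,13,13)
flip: (26,13,13)→(13,-13,26)
translate: b→13 (≡-13 mod 26), so (13,-13,26)→(13,13,26)
reduced (well bottom): (13,13,26) with a≤c, −a<b≤a
well minimum = a = 13

13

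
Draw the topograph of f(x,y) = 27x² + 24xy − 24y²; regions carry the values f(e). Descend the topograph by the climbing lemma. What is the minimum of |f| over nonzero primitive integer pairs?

river: ρ → (-24,24,27)
river: ρ → (27,30,-21)
river: ρ → (-21,54,3)
river: ρ → (3,54,-21)
river: ρ → (-21,30,27)
river: ρ → (27,24,-24)
closes: descent 0, river 6
min |a| on river = 3

3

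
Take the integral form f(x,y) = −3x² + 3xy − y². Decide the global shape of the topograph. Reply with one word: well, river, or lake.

D = b²−4ac = 3² − 4·(-3)·(-1) = -3
D < 0 ⇒ definite ⇒ every region one sign ⇒ single well

well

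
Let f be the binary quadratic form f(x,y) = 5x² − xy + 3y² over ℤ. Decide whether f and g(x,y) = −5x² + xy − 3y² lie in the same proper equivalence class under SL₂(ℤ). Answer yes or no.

D₁ = -59, D₂ = -59
f: flip: (5,-1,3)→(3,1,5)
f: reduced (well bottom): (3,1,5) with a≤c, −a<b≤a
g is negative-definite; reduce −g:
−g: flip: (5,-1,3)→(3,1,5)
−g: reduced (well bottom): (3,1,5) with a≤c, −a<b≤a
flip sign back: reduced form of g is (-3,-1,-5)
reduced forms (3, 1, 5) vs (-3, -1, -5) ⇒ inequivalent

no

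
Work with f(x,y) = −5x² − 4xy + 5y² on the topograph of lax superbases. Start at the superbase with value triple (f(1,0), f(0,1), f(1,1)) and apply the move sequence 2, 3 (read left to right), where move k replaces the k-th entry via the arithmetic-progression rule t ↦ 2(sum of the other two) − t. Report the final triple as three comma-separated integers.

start (-5,5,-4) = (f(1,0),f(0,1),f(1,1))
replace slot 2: 2·((-5)+(-4)) − 5 = -23 → (-5,-23,-4)
replace slot 3: 2·((-5)+(-23)) − (-4) = -52 → (-5,-23,-52)

-5,-23,-52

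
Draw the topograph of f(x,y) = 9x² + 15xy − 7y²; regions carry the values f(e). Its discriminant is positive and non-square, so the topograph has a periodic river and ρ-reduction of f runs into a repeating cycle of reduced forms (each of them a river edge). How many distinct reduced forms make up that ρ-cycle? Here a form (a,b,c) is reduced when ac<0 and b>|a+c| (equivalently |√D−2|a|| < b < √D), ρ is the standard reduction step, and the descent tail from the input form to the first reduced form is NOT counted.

D = 477, ⌊√D⌋ = 21
river: ρ → (-7,13,11)
river: ρ → (11,9,-9)
river: ρ → (-9,9,11)
river: ρ → (11,13,-7)
river: ρ → (-7,15,9)
river: ρ → (9,21,-1)
river: ρ → (-1,21,9)
river: ρ → (9,15,-7)
ρ-cycle length = 8 (tail of 0 descent steps not counted)

8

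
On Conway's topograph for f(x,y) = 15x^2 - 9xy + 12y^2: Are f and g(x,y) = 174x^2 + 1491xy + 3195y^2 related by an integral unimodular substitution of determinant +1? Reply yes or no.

D₁ = -639, D₂ = -639
f: flip: (15,-9,12)→(12,9,15)
f: reduced (well bottom): (12,9,15) with a≤c, −a<b≤a
g: translate: b→99 (≡1491 mod 348), so (174,1491,3195)→(174,99,15)
g: flip: (174,99,15)→(15,-99,174)
g: translate: b→-9 (≡-99 mod 30), so (15,-99,174)→(15,-9,12)
g: flip: (15,-9,12)→(12,9,15)
g: reduced (well bottom): (12,9,15) with a≤c, −a<b≤a
reduced forms (12, 9, 15) vs (12, 9, 15) ⇒ equivalent

yes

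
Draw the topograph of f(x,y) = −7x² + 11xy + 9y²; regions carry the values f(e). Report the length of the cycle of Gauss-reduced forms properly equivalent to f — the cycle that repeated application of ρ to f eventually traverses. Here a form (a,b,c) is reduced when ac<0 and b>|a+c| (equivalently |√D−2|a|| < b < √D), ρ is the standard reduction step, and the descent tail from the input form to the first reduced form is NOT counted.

D = 373, ⌊√D⌋ = 19
river: ρ → (9,7,-9)
river: ρ → (-9,11,7)
river: ρ → (7,17,-3)
river: ρ → (-3,19,1)
river: ρ → (1,19,-3)
river: ρ → (-3,17,7)
river: ρ → (7,11,-9)
river: ρ → (-9,7,9)
river: ρ → (9,11,-7)
river: ρ → (-7,17,3)
river: ρ → (3,19,-1)
river: ρ → (-1,19,3)
river: ρ → (3,17,-7)
river: ρ → (-7,11,9)
ρ-cycle length = 14 (tail of 0 descent steps not counted)

14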